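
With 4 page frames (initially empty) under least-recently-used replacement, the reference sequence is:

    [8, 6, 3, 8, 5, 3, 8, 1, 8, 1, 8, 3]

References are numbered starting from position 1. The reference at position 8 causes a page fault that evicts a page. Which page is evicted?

6

pos 1: 8: miss, frames (8)
pos 2: 6: miss, frames (8 6)
pos 3: 3: miss, frames (8 6 3)
pos 4: 8: hit
pos 5: 5: miss, frames (6 3 8 5)
pos 6: 3: hit
pos 7: 8: hit
pos 8: 1: miss, evict 6, frames (5 3 8 1)
At position 8, page 6 is evicted.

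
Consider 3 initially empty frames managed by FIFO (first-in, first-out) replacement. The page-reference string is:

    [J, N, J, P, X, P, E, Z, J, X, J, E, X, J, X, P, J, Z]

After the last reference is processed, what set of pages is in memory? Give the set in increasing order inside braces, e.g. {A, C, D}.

{J, P, Z}

J → miss, frames (J)
N → miss, frames (J N)
J → hit
P → miss, frames (J N P)
X → miss, evict J, frames (N P X)
P → hit
E → miss, evict N, frames (P X E)
Z → miss, evict P, frames (X E Z)
J → miss, evict X, frames (E Z J)
X → miss, evict E, frames (Z J X)
J → hit
E → miss, evict Z, frames (J X E)
X → hit
J → hit
X → hit
P → miss, evict J, frames (X E P)
J → miss, evict X, frames (E P J)
Z → miss, evict E, frames (P J Z)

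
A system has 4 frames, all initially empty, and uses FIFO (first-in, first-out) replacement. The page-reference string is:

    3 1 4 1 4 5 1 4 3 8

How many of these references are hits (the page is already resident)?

5

3: miss, frames (3)
1: miss, frames (3 1)
4: miss, frames (3 1 4)
1: hit
4: hit
5: miss, frames (3 1 4 5)
1: hit
4: hit
3: hit
8: miss, evict 3, frames (1 4 5 8)
Hits: 5.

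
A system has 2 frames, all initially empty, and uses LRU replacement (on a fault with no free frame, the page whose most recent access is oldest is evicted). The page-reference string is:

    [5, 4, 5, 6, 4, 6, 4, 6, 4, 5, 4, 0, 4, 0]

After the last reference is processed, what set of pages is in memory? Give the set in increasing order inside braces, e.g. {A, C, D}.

5 → miss, frames {5}
4 → miss, frames {5,4}
5 → hit
6 → miss, evict 4, frames {5,6}
4 → miss, evict 5, frames {6,4}
6 → hit
4 → hit
6 → hit
4 → hit
5 → miss, evict 6, frames {4,5}
4 → hit
0 → miss, evict 5, frames {4,0}
4 → hit
0 → hit

{0, 4}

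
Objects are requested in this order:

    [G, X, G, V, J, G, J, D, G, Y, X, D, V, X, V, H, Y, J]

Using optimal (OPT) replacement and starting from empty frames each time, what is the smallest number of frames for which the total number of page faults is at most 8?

f=1: 18 faults
f=2: 11 faults
f=3: 9 faults
f=4: 8 faults
f=5: 7 faults
f=6: 7 faults
f=7: 7 faults
Smallest f with faults ≤ 8 is 4.

4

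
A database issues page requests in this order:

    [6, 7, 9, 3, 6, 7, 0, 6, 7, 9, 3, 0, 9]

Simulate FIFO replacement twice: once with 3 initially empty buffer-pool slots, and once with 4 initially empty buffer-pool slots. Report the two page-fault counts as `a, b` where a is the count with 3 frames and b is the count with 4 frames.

9, 10

3 frames: F F F F F F F . . F F . . → 9 faults.
4 frames: F F F F . . F F F F F F . → 10 faults.
10 > 9: adding a frame increased faults — Belady's anomaly.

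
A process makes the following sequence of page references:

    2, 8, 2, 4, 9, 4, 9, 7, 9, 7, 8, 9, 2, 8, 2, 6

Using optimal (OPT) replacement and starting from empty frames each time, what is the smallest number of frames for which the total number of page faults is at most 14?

2

f=1: 16 faults
f=2: 8 faults
f=3: 7 faults
f=4: 6 faults
f=5: 6 faults
f=6: 6 faults
Smallest f with faults ≤ 14 is 2.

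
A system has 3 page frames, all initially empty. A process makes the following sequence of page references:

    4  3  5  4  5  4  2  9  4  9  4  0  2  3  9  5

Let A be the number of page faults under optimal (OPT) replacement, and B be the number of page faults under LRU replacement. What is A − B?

-2

Under OPT: F F F . . . F F . . . F . F . F → 8 faults.
Under LRU: F F F . . . F F . . . F F F F F → 10 faults.
A − B = 8 − 10 = -2.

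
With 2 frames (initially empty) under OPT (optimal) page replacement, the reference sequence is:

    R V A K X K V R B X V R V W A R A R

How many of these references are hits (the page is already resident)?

R: miss, frames {R}
V: miss, frames {R,V}
A: miss, evict R, frames {V,A}
K: miss, evict A, frames {V,K}
X: miss, evict V, frames {K,X}
K: hit
V: miss, evict K, frames {X,V}
R: miss, evict V, frames {X,R}
B: miss, evict R, frames {X,B}
X: hit
V: miss, evict B, frames {X,V}
R: miss, evict X, frames {V,R}
V: hit
W: miss, evict V, frames {R,W}
A: miss, evict W, frames {R,A}
R: hit
A: hit
R: hit
Hits: 6.

6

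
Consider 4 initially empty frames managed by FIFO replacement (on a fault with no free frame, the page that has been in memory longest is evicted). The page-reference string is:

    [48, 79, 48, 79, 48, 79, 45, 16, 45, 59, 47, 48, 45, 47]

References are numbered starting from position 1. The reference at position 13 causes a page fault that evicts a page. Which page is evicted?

pos 1: 48: miss, frames [48]
pos 2: 79: miss, frames [48, 79]
pos 3: 48: hit
pos 4: 79: hit
pos 5: 48: hit
pos 6: 79: hit
pos 7: 45: miss, frames [48, 79, 45]
pos 8: 16: miss, frames [48, 79, 45, 16]
pos 9: 45: hit
pos 10: 59: miss, evict 48, frames [79, 45, 16, 59]
pos 11: 47: miss, evict 79, frames [45, 16, 59, 47]
pos 12: 48: miss, evict 45, frames [16, 59, 47, 48]
pos 13: 45: miss, evict 16, frames [59, 47, 48, 45]
At position 13, page 16 is evicted.

16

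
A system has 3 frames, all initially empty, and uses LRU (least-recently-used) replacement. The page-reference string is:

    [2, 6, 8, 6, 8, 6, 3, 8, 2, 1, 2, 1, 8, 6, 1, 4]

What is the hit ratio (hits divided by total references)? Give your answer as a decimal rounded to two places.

2 → miss, frames {2}
6 → miss, frames {2,6}
8 → miss, frames {2,6,8}
6 → hit
8 → hit
6 → hit
3 → miss, evict 2, frames {8,6,3}
8 → hit
2 → miss, evict 6, frames {3,8,2}
1 → miss, evict 3, frames {8,2,1}
2 → hit
1 → hit
8 → hit
6 → miss, evict 2, frames {1,8,6}
1 → hit
4 → miss, evict 8, frames {6,1,4}
Hits: 8 of 16 references → 8/16 = 0.5000.

0.50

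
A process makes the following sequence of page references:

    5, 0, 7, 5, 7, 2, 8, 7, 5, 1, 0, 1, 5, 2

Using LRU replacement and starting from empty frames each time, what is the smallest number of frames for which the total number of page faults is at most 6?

f=1: 14 faults
f=2: 12 faults
f=3: 9 faults
f=4: 8 faults
f=5: 8 faults
f=6: 6 faults
Smallest f with faults ≤ 6 is 6.

6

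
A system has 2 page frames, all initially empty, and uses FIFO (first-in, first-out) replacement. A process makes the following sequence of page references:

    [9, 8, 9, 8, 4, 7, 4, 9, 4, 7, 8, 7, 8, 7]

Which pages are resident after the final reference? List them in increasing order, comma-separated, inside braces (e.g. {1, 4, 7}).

{7, 8}

9 → fault, frames [9]
8 → fault, frames [9, 8]
9 → hit
8 → hit
4 → fault, evict 9, frames [8, 4]
7 → fault, evict 8, frames [4, 7]
4 → hit
9 → fault, evict 4, frames [7, 9]
4 → fault, evict 7, frames [9, 4]
7 → fault, evict 9, frames [4, 7]
8 → fault, evict 4, frames [7, 8]
7 → hit
8 → hit
7 → hit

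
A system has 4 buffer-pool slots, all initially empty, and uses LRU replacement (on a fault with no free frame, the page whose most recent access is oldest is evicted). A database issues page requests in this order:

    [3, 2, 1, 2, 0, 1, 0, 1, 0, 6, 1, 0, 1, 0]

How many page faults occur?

5

3: miss, frames (3)
2: miss, frames (3 2)
1: miss, frames (3 2 1)
2: hit
0: miss, frames (3 1 2 0)
1: hit
0: hit
1: hit
0: hit
6: miss, evict 3, frames (2 1 0 6)
1: hit
0: hit
1: hit
0: hit
Page faults: 5.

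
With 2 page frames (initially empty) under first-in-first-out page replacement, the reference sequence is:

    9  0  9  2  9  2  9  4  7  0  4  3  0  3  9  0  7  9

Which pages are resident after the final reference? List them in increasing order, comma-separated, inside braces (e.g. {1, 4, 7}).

{7, 9}

9 → fault, frames [9]
0 → fault, frames [9, 0]
9 → hit
2 → fault, evict 9, frames [0, 2]
9 → fault, evict 0, frames [2, 9]
2 → hit
9 → hit
4 → fault, evict 2, frames [9, 4]
7 → fault, evict 9, frames [4, 7]
0 → fault, evict 4, frames [7, 0]
4 → fault, evict 7, frames [0, 4]
3 → fault, evict 0, frames [4, 3]
0 → fault, evict 4, frames [3, 0]
3 → hit
9 → fault, evict 3, frames [0, 9]
0 → hit
7 → fault, evict 0, frames [9, 7]
9 → hit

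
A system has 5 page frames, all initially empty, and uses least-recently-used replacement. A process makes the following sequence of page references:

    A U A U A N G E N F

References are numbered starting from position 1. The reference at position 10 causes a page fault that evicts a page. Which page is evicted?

U

pos 1: A: fault, frames {A}
pos 2: U: fault, frames {A,U}
pos 3: A: hit
pos 4: U: hit
pos 5: A: hit
pos 6: N: fault, frames {U,A,N}
pos 7: G: fault, frames {U,A,N,G}
pos 8: E: fault, frames {U,A,N,G,E}
pos 9: N: hit
pos 10: F: fault, evict U, frames {A,G,E,N,F}
At position 10, page U is evicted.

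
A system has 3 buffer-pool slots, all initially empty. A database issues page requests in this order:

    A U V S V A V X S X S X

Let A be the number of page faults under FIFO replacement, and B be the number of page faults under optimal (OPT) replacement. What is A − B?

Under FIFO: F F F F . F . F . . . . → 6 faults.
Under OPT: F F F F . . . F . . . . → 5 faults.
A − B = 6 − 5 = 1.

1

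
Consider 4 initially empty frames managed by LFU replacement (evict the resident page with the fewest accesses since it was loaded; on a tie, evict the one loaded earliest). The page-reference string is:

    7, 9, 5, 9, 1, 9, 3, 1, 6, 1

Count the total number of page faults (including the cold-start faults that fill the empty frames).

7: miss, frames (7)
9: miss, frames (7 9)
5: miss, frames (7 9 5)
9: hit
1: miss, frames (7 9 5 1)
9: hit
3: miss, evict 7, frames (9 5 1 3)
1: hit
6: miss, evict 5, frames (9 1 3 6)
1: hit
Page faults: 6.

6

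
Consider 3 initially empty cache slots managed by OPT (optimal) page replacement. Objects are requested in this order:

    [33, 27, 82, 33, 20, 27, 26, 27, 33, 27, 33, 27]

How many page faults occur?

5

33 → miss, frames {33}
27 → miss, frames {33,27}
82 → miss, frames {33,27,82}
33 → hit
20 → miss, evict 82, frames {33,27,20}
27 → hit
26 → miss, evict 20, frames {33,27,26}
27 → hit
33 → hit
27 → hit
33 → hit
27 → hit
Page faults: 5.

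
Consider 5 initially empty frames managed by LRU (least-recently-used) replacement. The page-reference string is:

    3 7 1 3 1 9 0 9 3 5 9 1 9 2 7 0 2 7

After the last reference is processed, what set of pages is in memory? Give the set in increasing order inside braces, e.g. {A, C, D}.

{0, 1, 2, 7, 9}

3 -> fault, frames (3)
7 -> fault, frames (3 7)
1 -> fault, frames (3 7 1)
3 -> hit
1 -> hit
9 -> fault, frames (7 3 1 9)
0 -> fault, frames (7 3 1 9 0)
9 -> hit
3 -> hit
5 -> fault, evict 7, frames (1 0 9 3 5)
9 -> hit
1 -> hit
9 -> hit
2 -> fault, evict 0, frames (3 5 1 9 2)
7 -> fault, evict 3, frames (5 1 9 2 7)
0 -> fault, evict 5, frames (1 9 2 7 0)
2 -> hit
7 -> hit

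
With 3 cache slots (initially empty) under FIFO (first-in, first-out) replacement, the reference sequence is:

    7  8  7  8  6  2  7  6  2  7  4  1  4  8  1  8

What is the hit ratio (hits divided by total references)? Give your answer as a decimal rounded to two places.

7: fault, frames {7}
8: fault, frames {7,8}
7: hit
8: hit
6: fault, frames {7,8,6}
2: fault, evict 7, frames {8,6,2}
7: fault, evict 8, frames {6,2,7}
6: hit
2: hit
7: hit
4: fault, evict 6, frames {2,7,4}
1: fault, evict 2, frames {7,4,1}
4: hit
8: fault, evict 7, frames {4,1,8}
1: hit
8: hit
Hits: 8 of 16 references → 8/16 = 0.5000.

0.50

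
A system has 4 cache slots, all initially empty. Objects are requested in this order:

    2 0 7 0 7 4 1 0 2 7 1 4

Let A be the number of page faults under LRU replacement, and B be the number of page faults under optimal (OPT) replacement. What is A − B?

Under LRU: F F F . . F F . F F . F → 8 faults.
Under OPT: F F F . . F F . . . . F → 6 faults.
A − B = 8 − 6 = 2.

2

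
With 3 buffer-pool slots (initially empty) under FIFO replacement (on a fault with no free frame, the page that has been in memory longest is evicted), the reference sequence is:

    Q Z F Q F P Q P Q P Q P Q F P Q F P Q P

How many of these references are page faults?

Q → miss, frames [Q]
Z → miss, frames [Q, Z]
F → miss, frames [Q, Z, F]
Q → hit
F → hit
P → miss, evict Q, frames [Z, F, P]
Q → miss, evict Z, frames [F, P, Q]
P → hit
Q → hit
P → hit
Q → hit
P → hit
Q → hit
F → hit
P → hit
Q → hit
F → hit
P → hit
Q → hit
P → hit
Page faults: 5.

5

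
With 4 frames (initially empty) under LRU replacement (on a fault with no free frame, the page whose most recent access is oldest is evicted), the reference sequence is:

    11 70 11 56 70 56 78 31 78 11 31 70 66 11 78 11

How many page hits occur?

7

11: miss, frames {11}
70: miss, frames {11,70}
11: hit
56: miss, frames {70,11,56}
70: hit
56: hit
78: miss, frames {11,70,56,78}
31: miss, evict 11, frames {70,56,78,31}
78: hit
11: miss, evict 70, frames {56,31,78,11}
31: hit
70: miss, evict 56, frames {78,11,31,70}
66: miss, evict 78, frames {11,31,70,66}
11: hit
78: miss, evict 31, frames {70,66,11,78}
11: hit
Hits: 7.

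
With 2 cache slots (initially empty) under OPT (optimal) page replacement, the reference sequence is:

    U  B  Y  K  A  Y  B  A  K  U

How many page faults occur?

8

U: miss, frames {U}
B: miss, frames {U,B}
Y: miss, evict U, frames {B,Y}
K: miss, evict B, frames {Y,K}
A: miss, evict K, frames {Y,A}
Y: hit
B: miss, evict Y, frames {A,B}
A: hit
K: miss, evict B, frames {A,K}
U: miss, evict K, frames {A,U}
Page faults: 8.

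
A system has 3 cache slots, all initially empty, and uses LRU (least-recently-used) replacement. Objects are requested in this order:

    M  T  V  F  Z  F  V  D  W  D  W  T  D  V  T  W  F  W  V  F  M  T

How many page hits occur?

M -> miss, frames (M)
T -> miss, frames (M T)
V -> miss, frames (M T V)
F -> miss, evict M, frames (T V F)
Z -> miss, evict T, frames (V F Z)
F -> hit
V -> hit
D -> miss, evict Z, frames (F V D)
W -> miss, evict F, frames (V D W)
D -> hit
W -> hit
T -> miss, evict V, frames (D W T)
D -> hit
V -> miss, evict W, frames (T D V)
T -> hit
W -> miss, evict D, frames (V T W)
F -> miss, evict V, frames (T W F)
W -> hit
V -> miss, evict T, frames (F W V)
F -> hit
M -> miss, evict W, frames (V F M)
T -> miss, evict V, frames (F M T)
Hits: 8.

8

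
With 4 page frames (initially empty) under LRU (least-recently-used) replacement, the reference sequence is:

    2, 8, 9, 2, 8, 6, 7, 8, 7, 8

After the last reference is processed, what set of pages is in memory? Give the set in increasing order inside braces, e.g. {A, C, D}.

{2, 6, 7, 8}

2: miss, frames (2)
8: miss, frames (2 8)
9: miss, frames (2 8 9)
2: hit
8: hit
6: miss, frames (9 2 8 6)
7: miss, evict 9, frames (2 8 6 7)
8: hit
7: hit
8: hit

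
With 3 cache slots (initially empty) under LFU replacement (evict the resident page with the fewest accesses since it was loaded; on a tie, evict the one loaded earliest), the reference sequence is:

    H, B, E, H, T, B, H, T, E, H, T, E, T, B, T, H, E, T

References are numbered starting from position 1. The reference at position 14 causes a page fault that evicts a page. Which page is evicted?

E

pos 1: H -> fault, frames (H)
pos 2: B -> fault, frames (H B)
pos 3: E -> fault, frames (H B E)
pos 4: H -> hit
pos 5: T -> fault, evict B, frames (H E T)
pos 6: B -> fault, evict E, frames (H T B)
pos 7: H -> hit
pos 8: T -> hit
pos 9: E -> fault, evict B, frames (H T E)
pos 10: H -> hit
pos 11: T -> hit
pos 12: E -> hit
pos 13: T -> hit
pos 14: B -> fault, evict E, frames (H T B)
At position 14, page E is evicted.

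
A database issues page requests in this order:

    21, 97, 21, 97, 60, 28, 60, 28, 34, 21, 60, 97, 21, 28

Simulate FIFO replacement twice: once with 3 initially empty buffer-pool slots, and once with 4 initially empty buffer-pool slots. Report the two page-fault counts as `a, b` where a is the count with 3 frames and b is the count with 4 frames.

9, 7

3 frames: F F . . F F . . F F F F . F → 9 faults.
4 frames: F F . . F F . . F F . F . . → 7 faults.
7 < 9: adding a frame reduced faults, as is typical.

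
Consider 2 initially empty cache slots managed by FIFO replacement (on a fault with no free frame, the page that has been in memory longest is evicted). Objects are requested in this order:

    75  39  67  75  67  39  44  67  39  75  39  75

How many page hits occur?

3

75 -> fault, frames [75]
39 -> fault, frames [75, 39]
67 -> fault, evict 75, frames [39, 67]
75 -> fault, evict 39, frames [67, 75]
67 -> hit
39 -> fault, evict 67, frames [75, 39]
44 -> fault, evict 75, frames [39, 44]
67 -> fault, evict 39, frames [44, 67]
39 -> fault, evict 44, frames [67, 39]
75 -> fault, evict 67, frames [39, 75]
39 -> hit
75 -> hit
Hits: 3.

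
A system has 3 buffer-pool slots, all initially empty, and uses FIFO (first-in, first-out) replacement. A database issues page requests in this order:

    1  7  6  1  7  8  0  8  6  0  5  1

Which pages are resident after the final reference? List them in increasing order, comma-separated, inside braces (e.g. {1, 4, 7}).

{0, 1, 5}

1 → fault, frames {1}
7 → fault, frames {1,7}
6 → fault, frames {1,7,6}
1 → hit
7 → hit
8 → fault, evict 1, frames {7,6,8}
0 → fault, evict 7, frames {6,8,0}
8 → hit
6 → hit
0 → hit
5 → fault, evict 6, frames {8,0,5}
1 → fault, evict 8, frames {0,5,1}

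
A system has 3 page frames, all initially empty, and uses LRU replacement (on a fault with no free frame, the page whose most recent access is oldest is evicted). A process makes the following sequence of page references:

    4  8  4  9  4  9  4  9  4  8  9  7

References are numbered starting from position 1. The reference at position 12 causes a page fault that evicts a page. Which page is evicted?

4

pos 1: 4: fault, frames [4]
pos 2: 8: fault, frames [4, 8]
pos 3: 4: hit
pos 4: 9: fault, frames [8, 4, 9]
pos 5: 4: hit
pos 6: 9: hit
pos 7: 4: hit
pos 8: 9: hit
pos 9: 4: hit
pos 10: 8: hit
pos 11: 9: hit
pos 12: 7: fault, evict 4, frames [8, 9, 7]
At position 12, page 4 is evicted.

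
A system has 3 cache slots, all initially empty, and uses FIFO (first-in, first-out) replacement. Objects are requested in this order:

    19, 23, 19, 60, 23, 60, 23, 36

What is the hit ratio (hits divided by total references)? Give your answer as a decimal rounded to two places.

19 -> miss, frames {19}
23 -> miss, frames {19,23}
19 -> hit
60 -> miss, frames {19,23,60}
23 -> hit
60 -> hit
23 -> hit
36 -> miss, evict 19, frames {23,60,36}
Hits: 4 of 8 references → 4/8 = 0.5000.

0.50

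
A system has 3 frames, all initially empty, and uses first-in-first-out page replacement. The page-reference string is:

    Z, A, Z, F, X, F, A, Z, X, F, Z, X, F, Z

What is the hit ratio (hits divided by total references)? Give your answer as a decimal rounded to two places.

Z: fault, frames (Z)
A: fault, frames (Z A)
Z: hit
F: fault, frames (Z A F)
X: fault, evict Z, frames (A F X)
F: hit
A: hit
Z: fault, evict A, frames (F X Z)
X: hit
F: hit
Z: hit
X: hit
F: hit
Z: hit
Hits: 9 of 14 references → 9/14 = 0.6429.

0.64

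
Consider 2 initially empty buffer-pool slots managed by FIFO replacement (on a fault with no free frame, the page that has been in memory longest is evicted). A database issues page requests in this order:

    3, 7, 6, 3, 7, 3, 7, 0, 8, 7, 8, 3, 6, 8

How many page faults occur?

3 → miss, frames [3]
7 → miss, frames [3, 7]
6 → miss, evict 3, frames [7, 6]
3 → miss, evict 7, frames [6, 3]
7 → miss, evict 6, frames [3, 7]
3 → hit
7 → hit
0 → miss, evict 3, frames [7, 0]
8 → miss, evict 7, frames [0, 8]
7 → miss, evict 0, frames [8, 7]
8 → hit
3 → miss, evict 8, frames [7, 3]
6 → miss, evict 7, frames [3, 6]
8 → miss, evict 3, frames [6, 8]
Page faults: 11.

11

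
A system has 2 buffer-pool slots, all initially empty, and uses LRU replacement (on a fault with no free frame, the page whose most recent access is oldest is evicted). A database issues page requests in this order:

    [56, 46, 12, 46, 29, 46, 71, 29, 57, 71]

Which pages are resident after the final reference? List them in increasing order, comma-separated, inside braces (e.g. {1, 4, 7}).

{57, 71}

56 → fault, frames (56)
46 → fault, frames (56 46)
12 → fault, evict 56, frames (46 12)
46 → hit
29 → fault, evict 12, frames (46 29)
46 → hit
71 → fault, evict 29, frames (46 71)
29 → fault, evict 46, frames (71 29)
57 → fault, evict 71, frames (29 57)
71 → fault, evict 29, frames (57 71)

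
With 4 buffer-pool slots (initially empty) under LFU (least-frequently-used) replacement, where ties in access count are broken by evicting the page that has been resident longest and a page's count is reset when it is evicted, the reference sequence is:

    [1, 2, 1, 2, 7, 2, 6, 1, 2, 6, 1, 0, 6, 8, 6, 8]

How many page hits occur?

10

1: miss, frames {1}
2: miss, frames {1,2}
1: hit
2: hit
7: miss, frames {1,2,7}
2: hit
6: miss, frames {1,2,7,6}
1: hit
2: hit
6: hit
1: hit
0: miss, evict 7, frames {1,2,6,0}
6: hit
8: miss, evict 0, frames {1,2,6,8}
6: hit
8: hit
Hits: 10.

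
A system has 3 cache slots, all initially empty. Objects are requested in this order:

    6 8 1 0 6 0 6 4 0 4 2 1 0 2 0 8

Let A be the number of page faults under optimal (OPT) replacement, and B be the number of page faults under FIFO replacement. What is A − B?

Under OPT: F F F F . . . F . . F . . . . F → 7 faults.
Under FIFO: F F F F F . . F . . F F F . . F → 10 faults.
A − B = 7 − 10 = -3.

-3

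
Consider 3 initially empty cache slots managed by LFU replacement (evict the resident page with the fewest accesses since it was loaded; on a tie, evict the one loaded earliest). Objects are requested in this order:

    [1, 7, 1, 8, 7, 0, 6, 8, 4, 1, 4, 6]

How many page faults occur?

8

1: fault, frames (1)
7: fault, frames (1 7)
1: hit
8: fault, frames (1 7 8)
7: hit
0: fault, evict 8, frames (1 7 0)
6: fault, evict 0, frames (1 7 6)
8: fault, evict 6, frames (1 7 8)
4: fault, evict 8, frames (1 7 4)
1: hit
4: hit
6: fault, evict 7, frames (1 4 6)
Page faults: 8.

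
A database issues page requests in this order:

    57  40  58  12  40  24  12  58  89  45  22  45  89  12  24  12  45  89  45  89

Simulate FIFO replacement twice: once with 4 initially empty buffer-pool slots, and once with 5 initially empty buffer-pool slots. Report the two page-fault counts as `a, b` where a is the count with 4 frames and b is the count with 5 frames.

4 frames: F F F F . F . . F F F . . F F . . F F . → 12 faults.
5 frames: F F F F . F . . F F F . . . . . . . . . → 8 faults.
8 < 12: adding a frame reduced faults, as is typical.

12, 8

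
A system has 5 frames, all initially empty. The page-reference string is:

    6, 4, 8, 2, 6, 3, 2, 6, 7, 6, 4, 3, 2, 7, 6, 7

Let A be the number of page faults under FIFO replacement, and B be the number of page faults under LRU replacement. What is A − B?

Under FIFO: F F F F . F . . F F F . . . . . → 8 faults.
Under LRU: F F F F . F . . F . F . . . . . → 7 faults.
A − B = 8 − 7 = 1.

1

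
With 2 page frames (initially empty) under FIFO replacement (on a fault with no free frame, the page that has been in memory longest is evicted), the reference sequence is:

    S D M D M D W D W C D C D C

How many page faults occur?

6

S → miss, frames (S)
D → miss, frames (S D)
M → miss, evict S, frames (D M)
D → hit
M → hit
D → hit
W → miss, evict D, frames (M W)
D → miss, evict M, frames (W D)
W → hit
C → miss, evict W, frames (D C)
D → hit
C → hit
D → hit
C → hit
Page faults: 6.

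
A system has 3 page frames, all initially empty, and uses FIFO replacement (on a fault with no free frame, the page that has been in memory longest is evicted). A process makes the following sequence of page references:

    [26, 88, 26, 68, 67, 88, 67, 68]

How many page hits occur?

26 → fault, frames {26}
88 → fault, frames {26,88}
26 → hit
68 → fault, frames {26,88,68}
67 → fault, evict 26, frames {88,68,67}
88 → hit
67 → hit
68 → hit
Hits: 4.

4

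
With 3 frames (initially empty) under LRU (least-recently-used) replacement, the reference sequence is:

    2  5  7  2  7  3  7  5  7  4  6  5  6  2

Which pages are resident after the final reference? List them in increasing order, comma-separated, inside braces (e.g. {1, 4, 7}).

{2, 5, 6}

2: fault, frames [2]
5: fault, frames [2, 5]
7: fault, frames [2, 5, 7]
2: hit
7: hit
3: fault, evict 5, frames [2, 7, 3]
7: hit
5: fault, evict 2, frames [3, 7, 5]
7: hit
4: fault, evict 3, frames [5, 7, 4]
6: fault, evict 5, frames [7, 4, 6]
5: fault, evict 7, frames [4, 6, 5]
6: hit
2: fault, evict 4, frames [5, 6, 2]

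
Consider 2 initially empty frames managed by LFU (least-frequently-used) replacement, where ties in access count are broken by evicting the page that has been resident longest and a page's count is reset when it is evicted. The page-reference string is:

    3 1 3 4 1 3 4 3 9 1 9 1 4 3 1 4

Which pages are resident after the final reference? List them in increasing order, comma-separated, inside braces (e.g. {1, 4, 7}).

{3, 4}

3: fault, frames {3}
1: fault, frames {3,1}
3: hit
4: fault, evict 1, frames {3,4}
1: fault, evict 4, frames {3,1}
3: hit
4: fault, evict 1, frames {3,4}
3: hit
9: fault, evict 4, frames {3,9}
1: fault, evict 9, frames {3,1}
9: fault, evict 1, frames {3,9}
1: fault, evict 9, frames {3,1}
4: fault, evict 1, frames {3,4}
3: hit
1: fault, evict 4, frames {3,1}
4: fault, evict 1, frames {3,4}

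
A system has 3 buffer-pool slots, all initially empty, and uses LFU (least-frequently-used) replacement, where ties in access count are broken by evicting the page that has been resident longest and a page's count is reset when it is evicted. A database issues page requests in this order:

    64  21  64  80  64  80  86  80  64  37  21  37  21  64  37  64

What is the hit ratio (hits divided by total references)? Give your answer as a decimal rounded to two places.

64 → miss, frames (64)
21 → miss, frames (64 21)
64 → hit
80 → miss, frames (64 21 80)
64 → hit
80 → hit
86 → miss, evict 21, frames (64 80 86)
80 → hit
64 → hit
37 → miss, evict 86, frames (64 80 37)
21 → miss, evict 37, frames (64 80 21)
37 → miss, evict 21, frames (64 80 37)
21 → miss, evict 37, frames (64 80 21)
64 → hit
37 → miss, evict 21, frames (64 80 37)
64 → hit
Hits: 7 of 16 references → 7/16 = 0.4375.

0.44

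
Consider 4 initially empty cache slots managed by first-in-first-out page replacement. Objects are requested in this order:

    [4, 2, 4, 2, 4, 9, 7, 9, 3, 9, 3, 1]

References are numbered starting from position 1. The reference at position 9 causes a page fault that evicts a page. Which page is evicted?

4

pos 1: 4 → fault, frames {4}
pos 2: 2 → fault, frames {4,2}
pos 3: 4 → hit
pos 4: 2 → hit
pos 5: 4 → hit
pos 6: 9 → fault, frames {4,2,9}
pos 7: 7 → fault, frames {4,2,9,7}
pos 8: 9 → hit
pos 9: 3 → fault, evict 4, frames {2,9,7,3}
At position 9, page 4 is evicted.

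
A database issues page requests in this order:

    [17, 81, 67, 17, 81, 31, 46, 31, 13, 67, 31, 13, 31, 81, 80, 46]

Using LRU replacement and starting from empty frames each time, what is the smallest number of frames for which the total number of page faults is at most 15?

f=1: 16 faults
f=2: 14 faults
f=3: 10 faults
f=4: 10 faults
f=5: 9 faults
f=6: 7 faults
f=7: 7 faults
Smallest f with faults ≤ 15 is 2.

2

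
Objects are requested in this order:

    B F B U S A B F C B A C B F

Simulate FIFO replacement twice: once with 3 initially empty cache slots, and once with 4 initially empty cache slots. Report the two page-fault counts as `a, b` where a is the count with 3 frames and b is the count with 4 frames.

3 frames: F F . F F F F F F . F . F F → 11 faults.
4 frames: F F . F F F F F F . . . . . → 8 faults.
8 < 11: adding a frame reduced faults, as is typical.

11, 8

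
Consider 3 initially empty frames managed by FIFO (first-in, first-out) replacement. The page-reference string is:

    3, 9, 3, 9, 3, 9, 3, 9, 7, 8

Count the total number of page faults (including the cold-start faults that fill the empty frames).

3 -> miss, frames [3]
9 -> miss, frames [3, 9]
3 -> hit
9 -> hit
3 -> hit
9 -> hit
3 -> hit
9 -> hit
7 -> miss, frames [3, 9, 7]
8 -> miss, evict 3, frames [9, 7, 8]
Page faults: 4.

4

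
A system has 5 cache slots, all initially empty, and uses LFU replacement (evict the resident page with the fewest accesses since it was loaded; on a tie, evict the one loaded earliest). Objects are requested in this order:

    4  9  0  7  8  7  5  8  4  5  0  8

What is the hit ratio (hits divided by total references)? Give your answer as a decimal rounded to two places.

4: fault, frames {4}
9: fault, frames {4,9}
0: fault, frames {4,9,0}
7: fault, frames {4,9,0,7}
8: fault, frames {4,9,0,7,8}
7: hit
5: fault, evict 4, frames {9,0,7,8,5}
8: hit
4: fault, evict 9, frames {0,7,8,5,4}
5: hit
0: hit
8: hit
Hits: 5 of 12 references → 5/12 = 0.4167.

0.42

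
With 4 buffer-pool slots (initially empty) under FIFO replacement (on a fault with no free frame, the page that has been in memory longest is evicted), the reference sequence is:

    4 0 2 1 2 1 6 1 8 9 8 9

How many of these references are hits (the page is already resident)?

4 -> miss, frames [4]
0 -> miss, frames [4, 0]
2 -> miss, frames [4, 0, 2]
1 -> miss, frames [4, 0, 2, 1]
2 -> hit
1 -> hit
6 -> miss, evict 4, frames [0, 2, 1, 6]
1 -> hit
8 -> miss, evict 0, frames [2, 1, 6, 8]
9 -> miss, evict 2, frames [1, 6, 8, 9]
8 -> hit
9 -> hit
Hits: 5.

5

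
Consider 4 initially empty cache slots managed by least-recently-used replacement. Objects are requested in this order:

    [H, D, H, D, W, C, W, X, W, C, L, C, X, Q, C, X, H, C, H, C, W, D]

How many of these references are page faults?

H → fault, frames {H}
D → fault, frames {H,D}
H → hit
D → hit
W → fault, frames {H,D,W}
C → fault, frames {H,D,W,C}
W → hit
X → fault, evict H, frames {D,C,W,X}
W → hit
C → hit
L → fault, evict D, frames {X,W,C,L}
C → hit
X → hit
Q → fault, evict W, frames {L,C,X,Q}
C → hit
X → hit
H → fault, evict L, frames {Q,C,X,H}
C → hit
H → hit
C → hit
W → fault, evict Q, frames {X,H,C,W}
D → fault, evict X, frames {H,C,W,D}
Page faults: 10.

10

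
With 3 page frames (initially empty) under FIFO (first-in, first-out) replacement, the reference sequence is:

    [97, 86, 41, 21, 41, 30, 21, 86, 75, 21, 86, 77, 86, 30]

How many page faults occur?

97: fault, frames {97}
86: fault, frames {97,86}
41: fault, frames {97,86,41}
21: fault, evict 97, frames {86,41,21}
41: hit
30: fault, evict 86, frames {41,21,30}
21: hit
86: fault, evict 41, frames {21,30,86}
75: fault, evict 21, frames {30,86,75}
21: fault, evict 30, frames {86,75,21}
86: hit
77: fault, evict 86, frames {75,21,77}
86: fault, evict 75, frames {21,77,86}
30: fault, evict 21, frames {77,86,30}
Page faults: 11.

11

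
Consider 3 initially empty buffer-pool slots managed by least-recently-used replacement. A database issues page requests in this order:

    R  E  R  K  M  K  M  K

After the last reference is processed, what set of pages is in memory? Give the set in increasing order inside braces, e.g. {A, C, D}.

{K, M, R}

R: fault, frames {R}
E: fault, frames {R,E}
R: hit
K: fault, frames {E,R,K}
M: fault, evict E, frames {R,K,M}
K: hit
M: hit
K: hit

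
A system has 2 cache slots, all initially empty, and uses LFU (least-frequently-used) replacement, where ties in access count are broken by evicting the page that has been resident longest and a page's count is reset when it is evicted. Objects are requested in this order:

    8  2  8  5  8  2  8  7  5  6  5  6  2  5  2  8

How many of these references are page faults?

12

8: fault, frames (8)
2: fault, frames (8 2)
8: hit
5: fault, evict 2, frames (8 5)
8: hit
2: fault, evict 5, frames (8 2)
8: hit
7: fault, evict 2, frames (8 7)
5: fault, evict 7, frames (8 5)
6: fault, evict 5, frames (8 6)
5: fault, evict 6, frames (8 5)
6: fault, evict 5, frames (8 6)
2: fault, evict 6, frames (8 2)
5: fault, evict 2, frames (8 5)
2: fault, evict 5, frames (8 2)
8: hit
Page faults: 12.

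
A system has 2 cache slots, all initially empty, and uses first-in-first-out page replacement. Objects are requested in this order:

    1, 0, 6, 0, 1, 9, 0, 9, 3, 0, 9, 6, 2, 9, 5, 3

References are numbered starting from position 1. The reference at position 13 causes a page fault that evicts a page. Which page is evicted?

9

pos 1: 1: fault, frames {1}
pos 2: 0: fault, frames {1,0}
pos 3: 6: fault, evict 1, frames {0,6}
pos 4: 0: hit
pos 5: 1: fault, evict 0, frames {6,1}
pos 6: 9: fault, evict 6, frames {1,9}
pos 7: 0: fault, evict 1, frames {9,0}
pos 8: 9: hit
pos 9: 3: fault, evict 9, frames {0,3}
pos 10: 0: hit
pos 11: 9: fault, evict 0, frames {3,9}
pos 12: 6: fault, evict 3, frames {9,6}
pos 13: 2: fault, evict 9, frames {6,2}
At position 13, page 9 is evicted.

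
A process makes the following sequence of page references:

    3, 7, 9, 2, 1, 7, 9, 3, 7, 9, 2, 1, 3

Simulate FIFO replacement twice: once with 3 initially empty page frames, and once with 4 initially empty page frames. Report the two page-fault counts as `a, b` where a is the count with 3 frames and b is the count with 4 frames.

3 frames: F F F F F F F F . . F F . → 10 faults.
4 frames: F F F F F . . F F F F F F → 11 faults.
11 > 10: adding a frame increased faults — Belady's anomaly.

10, 11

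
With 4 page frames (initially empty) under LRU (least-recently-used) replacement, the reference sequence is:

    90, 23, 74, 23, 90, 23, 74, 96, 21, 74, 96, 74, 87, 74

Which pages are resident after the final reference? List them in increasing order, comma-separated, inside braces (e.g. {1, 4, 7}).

{21, 74, 87, 96}

90: miss, frames (90)
23: miss, frames (90 23)
74: miss, frames (90 23 74)
23: hit
90: hit
23: hit
74: hit
96: miss, frames (90 23 74 96)
21: miss, evict 90, frames (23 74 96 21)
74: hit
96: hit
74: hit
87: miss, evict 23, frames (21 96 74 87)
74: hit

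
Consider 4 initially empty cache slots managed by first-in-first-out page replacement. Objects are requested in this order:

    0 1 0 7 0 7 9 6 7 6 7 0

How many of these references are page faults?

6

0 -> miss, frames [0]
1 -> miss, frames [0, 1]
0 -> hit
7 -> miss, frames [0, 1, 7]
0 -> hit
7 -> hit
9 -> miss, frames [0, 1, 7, 9]
6 -> miss, evict 0, frames [1, 7, 9, 6]
7 -> hit
6 -> hit
7 -> hit
0 -> miss, evict 1, frames [7, 9, 6, 0]
Page faults: 6.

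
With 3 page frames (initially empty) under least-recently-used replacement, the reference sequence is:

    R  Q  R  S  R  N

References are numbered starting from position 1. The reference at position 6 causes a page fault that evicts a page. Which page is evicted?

pos 1: R: fault, frames (R)
pos 2: Q: fault, frames (R Q)
pos 3: R: hit
pos 4: S: fault, frames (Q R S)
pos 5: R: hit
pos 6: N: fault, evict Q, frames (S R N)
At position 6, page Q is evicted.

Q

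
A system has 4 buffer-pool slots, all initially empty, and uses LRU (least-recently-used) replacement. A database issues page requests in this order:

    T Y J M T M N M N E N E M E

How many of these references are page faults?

6

T -> fault, frames {T}
Y -> fault, frames {T,Y}
J -> fault, frames {T,Y,J}
M -> fault, frames {T,Y,J,M}
T -> hit
M -> hit
N -> fault, evict Y, frames {J,T,M,N}
M -> hit
N -> hit
E -> fault, evict J, frames {T,M,N,E}
N -> hit
E -> hit
M -> hit
E -> hit
Page faults: 6.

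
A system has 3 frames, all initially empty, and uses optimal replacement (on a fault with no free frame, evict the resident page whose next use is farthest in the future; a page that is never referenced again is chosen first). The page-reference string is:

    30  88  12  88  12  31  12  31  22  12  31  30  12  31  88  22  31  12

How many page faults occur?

30: fault, frames {30}
88: fault, frames {30,88}
12: fault, frames {30,88,12}
88: hit
12: hit
31: fault, evict 88, frames {30,12,31}
12: hit
31: hit
22: fault, evict 30, frames {12,31,22}
12: hit
31: hit
30: fault, evict 22, frames {12,31,30}
12: hit
31: hit
88: fault, evict 30, frames {12,31,88}
22: fault, evict 88, frames {12,31,22}
31: hit
12: hit
Page faults: 8.

8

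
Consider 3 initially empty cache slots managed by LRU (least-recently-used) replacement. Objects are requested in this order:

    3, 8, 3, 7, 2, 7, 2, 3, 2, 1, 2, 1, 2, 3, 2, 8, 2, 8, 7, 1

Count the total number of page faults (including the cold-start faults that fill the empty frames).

3 → miss, frames {3}
8 → miss, frames {3,8}
3 → hit
7 → miss, frames {8,3,7}
2 → miss, evict 8, frames {3,7,2}
7 → hit
2 → hit
3 → hit
2 → hit
1 → miss, evict 7, frames {3,2,1}
2 → hit
1 → hit
2 → hit
3 → hit
2 → hit
8 → miss, evict 1, frames {3,2,8}
2 → hit
8 → hit
7 → miss, evict 3, frames {2,8,7}
1 → miss, evict 2, frames {8,7,1}
Page faults: 8.

8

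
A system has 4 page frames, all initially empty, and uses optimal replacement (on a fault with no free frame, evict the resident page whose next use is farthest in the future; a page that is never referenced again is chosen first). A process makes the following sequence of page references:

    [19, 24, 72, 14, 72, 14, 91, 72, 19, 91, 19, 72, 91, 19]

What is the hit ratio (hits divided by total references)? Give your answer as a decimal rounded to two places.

0.64

19 → fault, frames {19}
24 → fault, frames {19,24}
72 → fault, frames {19,24,72}
14 → fault, frames {19,24,72,14}
72 → hit
14 → hit
91 → fault, evict 14, frames {19,24,72,91}
72 → hit
19 → hit
91 → hit
19 → hit
72 → hit
91 → hit
19 → hit
Hits: 9 of 14 references → 9/14 = 0.6429.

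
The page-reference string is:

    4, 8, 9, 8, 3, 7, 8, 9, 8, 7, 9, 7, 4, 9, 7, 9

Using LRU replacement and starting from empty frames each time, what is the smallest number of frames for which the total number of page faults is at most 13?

f=1: 16 faults
f=2: 12 faults
f=3: 7 faults
f=4: 6 faults
f=5: 5 faults
Smallest f with faults ≤ 13 is 2.

2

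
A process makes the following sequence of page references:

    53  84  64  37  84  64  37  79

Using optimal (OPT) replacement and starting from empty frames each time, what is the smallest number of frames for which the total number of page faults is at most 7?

f=1: 8 faults
f=2: 6 faults
f=3: 5 faults
f=4: 5 faults
f=5: 5 faults
Smallest f with faults ≤ 7 is 2.

2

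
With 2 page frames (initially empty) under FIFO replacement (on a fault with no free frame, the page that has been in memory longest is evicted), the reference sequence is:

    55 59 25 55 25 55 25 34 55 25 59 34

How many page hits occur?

4

55 -> fault, frames [55]
59 -> fault, frames [55, 59]
25 -> fault, evict 55, frames [59, 25]
55 -> fault, evict 59, frames [25, 55]
25 -> hit
55 -> hit
25 -> hit
34 -> fault, evict 25, frames [55, 34]
55 -> hit
25 -> fault, evict 55, frames [34, 25]
59 -> fault, evict 34, frames [25, 59]
34 -> fault, evict 25, frames [59, 34]
Hits: 4.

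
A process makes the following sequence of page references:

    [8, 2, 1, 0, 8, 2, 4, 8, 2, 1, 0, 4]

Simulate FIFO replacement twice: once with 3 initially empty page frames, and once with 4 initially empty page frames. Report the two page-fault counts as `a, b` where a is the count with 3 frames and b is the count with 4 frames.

9, 10

3 frames: F F F F F F F . . F F . → 9 faults.
4 frames: F F F F . . F F F F F F → 10 faults.
10 > 9: adding a frame increased faults — Belady's anomaly.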